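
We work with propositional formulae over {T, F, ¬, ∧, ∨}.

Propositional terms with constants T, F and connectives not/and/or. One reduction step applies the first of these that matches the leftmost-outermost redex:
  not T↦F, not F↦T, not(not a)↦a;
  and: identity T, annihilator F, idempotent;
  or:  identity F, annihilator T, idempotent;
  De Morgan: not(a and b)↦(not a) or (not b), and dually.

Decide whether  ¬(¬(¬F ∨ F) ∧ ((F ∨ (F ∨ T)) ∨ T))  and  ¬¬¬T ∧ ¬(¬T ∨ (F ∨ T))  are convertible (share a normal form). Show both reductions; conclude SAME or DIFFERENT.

Term A:
  start: ¬(¬(¬F ∨ F) ∧ ((F ∨ (F ∨ T)) ∨ T))
  [1] ¬¬(¬F ∨ F) ∨ ¬((F ∨ (F ∨ T)) ∨ T)
  [2] (¬F ∨ F) ∨ ¬((F ∨ (F ∨ T)) ∨ T)
  [3] ¬F ∨ ¬((F ∨ (F ∨ T)) ∨ T)
  [4] T ∨ ¬((F ∨ (F ∨ T)) ∨ T)
  [5] T

Term B:
  start: ¬¬¬T ∧ ¬(¬T ∨ (F ∨ T))
  [1] ¬T ∧ ¬(¬T ∨ (F ∨ T))
  [2] F ∧ ¬(¬T ∨ (F ∨ T))
  [3] F

Answer: DIFFERENT — A ⇓ T, B ⇓ F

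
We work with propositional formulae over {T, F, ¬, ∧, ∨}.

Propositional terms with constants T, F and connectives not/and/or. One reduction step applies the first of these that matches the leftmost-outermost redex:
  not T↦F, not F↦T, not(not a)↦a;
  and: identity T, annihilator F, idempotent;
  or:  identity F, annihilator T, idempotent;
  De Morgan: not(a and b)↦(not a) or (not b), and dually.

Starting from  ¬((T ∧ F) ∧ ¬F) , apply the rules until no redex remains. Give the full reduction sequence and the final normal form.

  start: ¬((T ∧ F) ∧ ¬F)
  step 1: ¬(T ∧ F) ∨ ¬¬F
  step 2: (¬T ∨ ¬F) ∨ ¬¬F
  step 3: (F ∨ ¬F) ∨ ¬¬F
  step 4: ¬F ∨ ¬¬F
  step 5: T ∨ ¬¬F
  step 6: T

Answer: normal form = T  (in 6 steps)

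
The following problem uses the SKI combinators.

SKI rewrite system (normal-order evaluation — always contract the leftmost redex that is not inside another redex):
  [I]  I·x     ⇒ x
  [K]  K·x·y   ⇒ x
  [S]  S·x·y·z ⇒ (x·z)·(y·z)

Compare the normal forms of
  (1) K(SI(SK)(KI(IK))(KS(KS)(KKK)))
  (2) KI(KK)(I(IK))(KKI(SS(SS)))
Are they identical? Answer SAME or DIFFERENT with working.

Term A:
  start: K(SI(SK)(KI(IK))(KS(KS)(KKK)))
  →1  K(I(KI(IK))(SK(KI(IK)))(KS(KS)(KKK)))
  →2  K(KI(IK)(SK(KI(IK)))(KS(KS)(KKK)))
  →3  K(I(SK(KI(IK)))(KS(KS)(KKK)))
  →4  K(SK(KI(IK))(KS(KS)(KKK)))
  →5  K(K(KS(KS)(KKK))(KI(IK)(KS(KS)(KKK))))
  →6  K(KS(KS)(KKK))
  →7  K(S(KKK))
  →8  K(SK)

Term B:
  start: KI(KK)(I(IK))(KKI(SS(SS)))
  →1  I(I(IK))(KKI(SS(SS)))
  →2  I(IK)(KKI(SS(SS)))
  →3  IK(KKI(SS(SS)))
  →4  K(KKI(SS(SS)))
  →5  K(K(SS(SS)))

Answer: DIFFERENT — A ⇓ K(SK), B ⇓ K(K(SS(SS)))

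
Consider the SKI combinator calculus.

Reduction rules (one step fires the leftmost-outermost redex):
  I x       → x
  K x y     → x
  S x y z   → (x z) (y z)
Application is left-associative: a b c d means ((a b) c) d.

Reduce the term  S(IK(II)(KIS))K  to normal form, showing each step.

  start: S(IK(II)(KIS))K
  [1] S(K(II)(KIS))K
  [2] S(II)K
  [3] SIK

Answer: normal form = SIK  (in 3 steps)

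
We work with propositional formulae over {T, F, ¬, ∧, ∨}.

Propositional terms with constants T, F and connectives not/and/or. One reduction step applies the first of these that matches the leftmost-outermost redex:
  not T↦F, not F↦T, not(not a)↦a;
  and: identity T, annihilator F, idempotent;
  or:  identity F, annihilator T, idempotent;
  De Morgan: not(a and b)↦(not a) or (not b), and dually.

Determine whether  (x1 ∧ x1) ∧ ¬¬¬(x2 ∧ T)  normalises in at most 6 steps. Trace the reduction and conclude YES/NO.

Answer: YES — reaches normal form x1 ∧ ¬x2 in 5 ≤ 6 steps

Working:
  start: (x1 ∧ x1) ∧ ¬¬¬(x2 ∧ T)
  →1  x1 ∧ ¬¬¬(x2 ∧ T)
  →2  x1 ∧ ¬(x2 ∧ T)
  →3  x1 ∧ (¬x2 ∨ ¬T)
  →4  x1 ∧ (¬x2 ∨ F)
  →5  x1 ∧ ¬x2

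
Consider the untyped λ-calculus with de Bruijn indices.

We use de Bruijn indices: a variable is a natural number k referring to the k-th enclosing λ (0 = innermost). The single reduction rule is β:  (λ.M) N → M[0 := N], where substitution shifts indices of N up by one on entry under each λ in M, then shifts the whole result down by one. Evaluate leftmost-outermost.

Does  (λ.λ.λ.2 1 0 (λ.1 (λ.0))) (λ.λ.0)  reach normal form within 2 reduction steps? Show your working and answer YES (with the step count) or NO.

Answer: NO — after 2 steps the term is λ.λ.(λ.0) 0 (λ.1 (λ.0)), not yet normal

Derivation:
  start: (λ.λ.λ.2 1 0 (λ.1 (λ.0))) (λ.λ.0)
  →1  λ.λ.(λ.λ.0) 1 0 (λ.1 (λ.0))
  →2  λ.λ.(λ.0) 0 (λ.1 (λ.0))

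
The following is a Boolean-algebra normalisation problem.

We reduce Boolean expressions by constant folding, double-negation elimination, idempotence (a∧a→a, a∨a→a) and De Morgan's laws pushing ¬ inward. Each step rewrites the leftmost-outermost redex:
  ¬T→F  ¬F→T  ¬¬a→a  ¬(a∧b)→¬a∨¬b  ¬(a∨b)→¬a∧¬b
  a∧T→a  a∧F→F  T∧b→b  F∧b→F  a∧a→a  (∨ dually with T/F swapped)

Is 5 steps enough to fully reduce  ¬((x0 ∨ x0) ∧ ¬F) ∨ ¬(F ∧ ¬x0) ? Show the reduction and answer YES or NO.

Answer: NO — after 5 steps the term is ¬x0 ∨ ¬(F ∧ ¬x0), not yet normal

Derivation:
  start: ¬((x0 ∨ x0) ∧ ¬F) ∨ ¬(F ∧ ¬x0)
  →1  (¬(x0 ∨ x0) ∨ ¬¬F) ∨ ¬(F ∧ ¬x0)
  →2  ((¬x0 ∧ ¬x0) ∨ ¬¬F) ∨ ¬(F ∧ ¬x0)
  →3  (¬x0 ∨ ¬¬F) ∨ ¬(F ∧ ¬x0)
  →4  (¬x0 ∨ F) ∨ ¬(F ∧ ¬x0)
  →5  ¬x0 ∨ ¬(F ∧ ¬x0)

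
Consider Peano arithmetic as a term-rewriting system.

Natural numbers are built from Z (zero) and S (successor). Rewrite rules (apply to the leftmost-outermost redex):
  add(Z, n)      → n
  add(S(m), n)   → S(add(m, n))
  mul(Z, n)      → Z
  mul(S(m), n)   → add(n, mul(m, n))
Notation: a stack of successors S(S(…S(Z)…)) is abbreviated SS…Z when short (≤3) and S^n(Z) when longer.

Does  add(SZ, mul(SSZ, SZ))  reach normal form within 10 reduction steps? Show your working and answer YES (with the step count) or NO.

Answer: YES — reaches normal form SSSZ in 9 ≤ 10 steps

Reduction:
  start: add(SZ, mul(SSZ, SZ))
  →1  S(add(Z, mul(SSZ, SZ)))
  →2  S(mul(SSZ, SZ))
  →3  S(add(SZ, mul(SZ, SZ)))
  →4  S(S(add(Z, mul(SZ, SZ))))
  →5  S(S(mul(SZ, SZ)))
  →6  S(S(add(SZ, mul(Z, SZ))))
  →7  S(S(S(add(Z, mul(Z, SZ)))))
  →8  S(S(S(mul(Z, SZ))))
  →9  SSSZ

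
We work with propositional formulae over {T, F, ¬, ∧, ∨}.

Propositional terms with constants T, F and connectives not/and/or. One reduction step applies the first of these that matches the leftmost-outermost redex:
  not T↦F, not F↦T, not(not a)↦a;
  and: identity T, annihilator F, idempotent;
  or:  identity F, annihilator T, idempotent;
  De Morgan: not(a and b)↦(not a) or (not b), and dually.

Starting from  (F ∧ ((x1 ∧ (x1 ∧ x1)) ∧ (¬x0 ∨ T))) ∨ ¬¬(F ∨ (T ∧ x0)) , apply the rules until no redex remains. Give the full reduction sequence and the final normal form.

  start: (F ∧ ((x1 ∧ (x1 ∧ x1)) ∧ (¬x0 ∨ T))) ∨ ¬¬(F ∨ (T ∧ x0))
  →1  F ∨ ¬¬(F ∨ (T ∧ x0))
  →2  ¬¬(F ∨ (T ∧ x0))
  →3  F ∨ (T ∧ x0)
  →4  T ∧ x0
  →5  x0

Answer: normal form = x0  (in 5 steps)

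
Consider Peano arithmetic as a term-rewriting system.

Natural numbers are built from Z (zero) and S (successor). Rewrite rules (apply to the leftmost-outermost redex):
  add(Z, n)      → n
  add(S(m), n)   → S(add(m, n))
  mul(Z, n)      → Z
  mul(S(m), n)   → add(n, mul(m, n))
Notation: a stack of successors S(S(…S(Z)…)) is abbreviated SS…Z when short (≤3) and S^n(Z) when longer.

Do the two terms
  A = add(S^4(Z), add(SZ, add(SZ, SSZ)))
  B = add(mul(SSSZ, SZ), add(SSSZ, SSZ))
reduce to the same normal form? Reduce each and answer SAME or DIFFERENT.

Term A:
  start: add(S^4(Z), add(SZ, add(SZ, SSZ)))
  step 1: S(add(SSSZ, add(SZ, add(SZ, SSZ))))
  step 2: S(S(add(SSZ, add(SZ, add(SZ, SSZ)))))
  step 3: S(S(S(add(SZ, add(SZ, add(SZ, SSZ))))))
  step 4: S(S(S(S(add(Z, add(SZ, add(SZ, SSZ)))))))
  step 5: S(S(S(S(add(SZ, add(SZ, SSZ))))))
  step 6: S(S(S(S(S(add(Z, add(SZ, SSZ)))))))
  step 7: S(S(S(S(S(add(SZ, SSZ))))))
  step 8: S(S(S(S(S(S(add(Z, SSZ)))))))
  step 9: S^8(Z)

Term B:
  start: add(mul(SSSZ, SZ), add(SSSZ, SSZ))
  step 1: add(add(SZ, mul(SSZ, SZ)), add(SSSZ, SSZ))
  step 2: add(S(add(Z, mul(SSZ, SZ))), add(SSSZ, SSZ))
  step 3: S(add(add(Z, mul(SSZ, SZ)), add(SSSZ, SSZ)))
  step 4: S(add(mul(SSZ, SZ), add(SSSZ, SSZ)))
  step 5: S(add(add(SZ, mul(SZ, SZ)), add(SSSZ, SSZ)))
  step 6: S(add(S(add(Z, mul(SZ, SZ))), add(SSSZ, SSZ)))
  step 7: S(S(add(add(Z, mul(SZ, SZ)), add(SSSZ, SSZ))))
  step 8: S(S(add(mul(SZ, SZ), add(SSSZ, SSZ))))
  step 9: S(S(add(add(SZ, mul(Z, SZ)), add(SSSZ, SSZ))))
  step 10: S(S(add(S(add(Z, mul(Z, SZ))), add(SSSZ, SSZ))))
  step 11: S(S(S(add(add(Z, mul(Z, SZ)), add(SSSZ, SSZ)))))
  step 12: S(S(S(add(mul(Z, SZ), add(SSSZ, SSZ)))))
  step 13: S(S(S(add(Z, add(SSSZ, SSZ)))))
  step 14: S(S(S(add(SSSZ, SSZ))))
  step 15: S(S(S(S(add(SSZ, SSZ)))))
  step 16: S(S(S(S(S(add(SZ, SSZ))))))
  step 17: S(S(S(S(S(S(add(Z, SSZ)))))))
  step 18: S^8(Z)

Answer: SAME — A ⇓ S^8(Z), B ⇓ S^8(Z)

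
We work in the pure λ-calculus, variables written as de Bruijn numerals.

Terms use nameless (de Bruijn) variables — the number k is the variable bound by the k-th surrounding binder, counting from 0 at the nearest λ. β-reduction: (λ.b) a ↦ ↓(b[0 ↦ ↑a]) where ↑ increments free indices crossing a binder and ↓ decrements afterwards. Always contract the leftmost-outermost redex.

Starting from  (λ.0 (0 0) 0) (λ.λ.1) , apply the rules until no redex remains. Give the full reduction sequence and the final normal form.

Answer: normal form = λ.λ.λ.1  (in 4 steps)

Derivation:
  start: (λ.0 (0 0) 0) (λ.λ.1)
  step 1: (λ.λ.1) ((λ.λ.1) (λ.λ.1)) (λ.λ.1)
  step 2: (λ.(λ.λ.1) (λ.λ.1)) (λ.λ.1)
  step 3: (λ.λ.1) (λ.λ.1)
  step 4: λ.λ.λ.1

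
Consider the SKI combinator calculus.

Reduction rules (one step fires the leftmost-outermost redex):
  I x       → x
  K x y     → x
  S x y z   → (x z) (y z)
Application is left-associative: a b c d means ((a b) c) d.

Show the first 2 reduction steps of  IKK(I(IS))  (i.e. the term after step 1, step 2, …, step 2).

  start: IKK(I(IS))
  [1] KK(I(IS))
  [2] K

Answer: after 2 steps: K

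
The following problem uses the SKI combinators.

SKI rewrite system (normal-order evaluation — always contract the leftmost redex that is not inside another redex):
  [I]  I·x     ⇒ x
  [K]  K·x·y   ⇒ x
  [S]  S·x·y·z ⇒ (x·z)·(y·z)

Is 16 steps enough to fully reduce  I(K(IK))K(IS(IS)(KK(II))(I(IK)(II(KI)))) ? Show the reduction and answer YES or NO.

  start: I(K(IK))K(IS(IS)(KK(II))(I(IK)(II(KI))))
  step 1: K(IK)K(IS(IS)(KK(II))(I(IK)(II(KI))))
  step 2: IK(IS(IS)(KK(II))(I(IK)(II(KI))))
  step 3: K(IS(IS)(KK(II))(I(IK)(II(KI))))
  step 4: K(S(IS)(KK(II))(I(IK)(II(KI))))
  step 5: K(IS(I(IK)(II(KI)))(KK(II)(I(IK)(II(KI)))))
  step 6: K(S(I(IK)(II(KI)))(KK(II)(I(IK)(II(KI)))))
  step 7: K(S(IK(II(KI)))(KK(II)(I(IK)(II(KI)))))
  step 8: K(S(K(II(KI)))(KK(II)(I(IK)(II(KI)))))
  step 9: K(S(K(I(KI)))(KK(II)(I(IK)(II(KI)))))
  step 10: K(S(K(KI))(KK(II)(I(IK)(II(KI)))))
  step 11: K(S(K(KI))(K(I(IK)(II(KI)))))
  step 12: K(S(K(KI))(K(IK(II(KI)))))
  step 13: K(S(K(KI))(K(K(II(KI)))))
  step 14: K(S(K(KI))(K(K(I(KI)))))
  step 15: K(S(K(KI))(K(K(KI))))

Answer: YES — reaches normal form K(S(K(KI))(K(K(KI)))) in 15 ≤ 16 steps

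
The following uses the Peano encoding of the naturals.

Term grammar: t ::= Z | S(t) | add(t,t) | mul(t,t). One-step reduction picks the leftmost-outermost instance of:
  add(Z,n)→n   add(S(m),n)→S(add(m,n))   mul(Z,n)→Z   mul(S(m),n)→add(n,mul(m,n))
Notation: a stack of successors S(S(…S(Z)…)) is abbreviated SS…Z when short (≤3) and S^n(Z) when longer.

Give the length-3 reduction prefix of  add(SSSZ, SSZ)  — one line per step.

Answer: after 3 steps: S(S(S(add(Z, SSZ))))

Working:
  start: add(SSSZ, SSZ)
  [1] S(add(SSZ, SSZ))
  [2] S(S(add(SZ, SSZ)))
  [3] S(S(S(add(Z, SSZ))))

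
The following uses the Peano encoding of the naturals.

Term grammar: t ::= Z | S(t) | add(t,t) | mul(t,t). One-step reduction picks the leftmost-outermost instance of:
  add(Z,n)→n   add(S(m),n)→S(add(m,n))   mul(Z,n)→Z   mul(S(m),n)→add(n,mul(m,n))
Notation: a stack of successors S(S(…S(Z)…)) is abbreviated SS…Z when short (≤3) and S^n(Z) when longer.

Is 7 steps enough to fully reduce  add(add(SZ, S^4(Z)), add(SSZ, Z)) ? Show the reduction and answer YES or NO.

  start: add(add(SZ, S^4(Z)), add(SSZ, Z))
  →1  add(S(add(Z, S^4(Z))), add(SSZ, Z))
  →2  S(add(add(Z, S^4(Z)), add(SSZ, Z)))
  →3  S(add(S^4(Z), add(SSZ, Z)))
  →4  S(S(add(SSSZ, add(SSZ, Z))))
  →5  S(S(S(add(SSZ, add(SSZ, Z)))))
  →6  S(S(S(S(add(SZ, add(SSZ, Z))))))
  →7  S(S(S(S(S(add(Z, add(SSZ, Z)))))))

Answer: NO — after 7 steps the term is S(S(S(S(S(add(Z, add(SSZ, Z))))))), not yet normal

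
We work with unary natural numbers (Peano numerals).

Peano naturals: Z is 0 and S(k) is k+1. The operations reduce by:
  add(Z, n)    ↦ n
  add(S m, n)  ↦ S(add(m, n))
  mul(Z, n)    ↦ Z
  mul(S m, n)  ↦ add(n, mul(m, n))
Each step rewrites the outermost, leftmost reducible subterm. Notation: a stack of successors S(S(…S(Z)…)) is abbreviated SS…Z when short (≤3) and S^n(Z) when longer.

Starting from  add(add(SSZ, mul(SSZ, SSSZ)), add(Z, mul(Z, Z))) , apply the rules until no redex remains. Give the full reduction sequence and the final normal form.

  start: add(add(SSZ, mul(SSZ, SSSZ)), add(Z, mul(Z, Z)))
  step 1: add(S(add(SZ, mul(SSZ, SSSZ))), add(Z, mul(Z, Z)))
  step 2: S(add(add(SZ, mul(SSZ, SSSZ)), add(Z, mul(Z, Z))))
  step 3: S(add(S(add(Z, mul(SSZ, SSSZ))), add(Z, mul(Z, Z))))
  step 4: S(S(add(add(Z, mul(SSZ, SSSZ)), add(Z, mul(Z, Z)))))
  step 5: S(S(add(mul(SSZ, SSSZ), add(Z, mul(Z, Z)))))
  step 6: S(S(add(add(SSSZ, mul(SZ, SSSZ)), add(Z, mul(Z, Z)))))
  step 7: S(S(add(S(add(SSZ, mul(SZ, SSSZ))), add(Z, mul(Z, Z)))))
  step 8: S(S(S(add(add(SSZ, mul(SZ, SSSZ)), add(Z, mul(Z, Z))))))
  step 9: S(S(S(add(S(add(SZ, mul(SZ, SSSZ))), add(Z, mul(Z, Z))))))
  step 10: S(S(S(S(add(add(SZ, mul(SZ, SSSZ)), add(Z, mul(Z, Z)))))))
  step 11: S(S(S(S(add(S(add(Z, mul(SZ, SSSZ))), add(Z, mul(Z, Z)))))))
  step 12: S(S(S(S(S(add(add(Z, mul(SZ, SSSZ)), add(Z, mul(Z, Z))))))))
  step 13: S(S(S(S(S(add(mul(SZ, SSSZ), add(Z, mul(Z, Z))))))))
  step 14: S(S(S(S(S(add(add(SSSZ, mul(Z, SSSZ)), add(Z, mul(Z, Z))))))))
  step 15: S(S(S(S(S(add(S(add(SSZ, mul(Z, SSSZ))), add(Z, mul(Z, Z))))))))
  step 16: S(S(S(S(S(S(add(add(SSZ, mul(Z, SSSZ)), add(Z, mul(Z, Z)))))))))
  step 17: S(S(S(S(S(S(add(S(add(SZ, mul(Z, SSSZ))), add(Z, mul(Z, Z)))))))))
  step 18: S(S(S(S(S(S(S(add(add(SZ, mul(Z, SSSZ)), add(Z, mul(Z, Z))))))))))
  step 19: S(S(S(S(S(S(S(add(S(add(Z, mul(Z, SSSZ))), add(Z, mul(Z, Z))))))))))
  step 20: S(S(S(S(S(S(S(S(add(add(Z, mul(Z, SSSZ)), add(Z, mul(Z, Z)))))))))))
  step 21: S(S(S(S(S(S(S(S(add(mul(Z, SSSZ), add(Z, mul(Z, Z)))))))))))
  step 22: S(S(S(S(S(S(S(S(add(Z, add(Z, mul(Z, Z)))))))))))
  step 23: S(S(S(S(S(S(S(S(add(Z, mul(Z, Z))))))))))
  step 24: S(S(S(S(S(S(S(S(mul(Z, Z)))))))))
  step 25: S^8(Z)

Answer: normal form = S^8(Z)  (in 25 steps)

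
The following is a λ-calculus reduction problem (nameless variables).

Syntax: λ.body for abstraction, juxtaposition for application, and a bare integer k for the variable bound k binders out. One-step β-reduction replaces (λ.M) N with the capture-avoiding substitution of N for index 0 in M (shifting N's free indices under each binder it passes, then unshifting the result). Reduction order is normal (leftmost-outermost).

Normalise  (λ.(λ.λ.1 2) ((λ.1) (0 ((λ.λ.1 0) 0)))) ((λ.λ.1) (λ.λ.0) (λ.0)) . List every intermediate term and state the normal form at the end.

Answer: normal form = λ.λ.0  (in 6 steps)

Derivation:
  start: (λ.(λ.λ.1 2) ((λ.1) (0 ((λ.λ.1 0) 0)))) ((λ.λ.1) (λ.λ.0) (λ.0))
  step 1: (λ.λ.1 ((λ.λ.1) (λ.λ.0) (λ.0))) ((λ.(λ.λ.1) (λ.λ.0) (λ.0)) ((λ.λ.1) (λ.λ.0) (λ.0) ((λ.λ.1 0) ((λ.λ.1) (λ.λ.0) (λ.0)))))
  step 2: λ.(λ.(λ.λ.1) (λ.λ.0) (λ.0)) ((λ.λ.1) (λ.λ.0) (λ.0) ((λ.λ.1 0) ((λ.λ.1) (λ.λ.0) (λ.0)))) ((λ.λ.1) (λ.λ.0) (λ.0))
  step 3: λ.(λ.λ.1) (λ.λ.0) (λ.0) ((λ.λ.1) (λ.λ.0) (λ.0))
  step 4: λ.(λ.λ.λ.0) (λ.0) ((λ.λ.1) (λ.λ.0) (λ.0))
  step 5: λ.(λ.λ.0) ((λ.λ.1) (λ.λ.0) (λ.0))
  step 6: λ.λ.0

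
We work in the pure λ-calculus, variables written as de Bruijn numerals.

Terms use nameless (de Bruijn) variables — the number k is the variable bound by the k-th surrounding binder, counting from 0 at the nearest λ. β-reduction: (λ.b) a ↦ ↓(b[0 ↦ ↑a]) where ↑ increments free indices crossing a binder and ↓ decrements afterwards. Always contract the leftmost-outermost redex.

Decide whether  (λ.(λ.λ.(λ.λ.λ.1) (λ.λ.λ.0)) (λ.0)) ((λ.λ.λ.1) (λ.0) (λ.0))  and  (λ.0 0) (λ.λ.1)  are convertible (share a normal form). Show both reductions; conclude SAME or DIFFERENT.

Answer: SAME — A ⇓ λ.λ.λ.1, B ⇓ λ.λ.λ.1

Reduction:
Term A:
  start: (λ.(λ.λ.(λ.λ.λ.1) (λ.λ.λ.0)) (λ.0)) ((λ.λ.λ.1) (λ.0) (λ.0))
  step 1: (λ.λ.(λ.λ.λ.1) (λ.λ.λ.0)) (λ.0)
  step 2: λ.(λ.λ.λ.1) (λ.λ.λ.0)
  step 3: λ.λ.λ.1

Term B:
  start: (λ.0 0) (λ.λ.1)
  step 1: (λ.λ.1) (λ.λ.1)
  step 2: λ.λ.λ.1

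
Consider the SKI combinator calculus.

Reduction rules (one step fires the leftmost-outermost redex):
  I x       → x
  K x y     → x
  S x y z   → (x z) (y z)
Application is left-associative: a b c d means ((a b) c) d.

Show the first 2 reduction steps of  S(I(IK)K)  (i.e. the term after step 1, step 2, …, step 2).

Answer: after 2 steps: S(KK)

Reduction:
  start: S(I(IK)K)
  [1] S(IKK)
  [2] S(KK)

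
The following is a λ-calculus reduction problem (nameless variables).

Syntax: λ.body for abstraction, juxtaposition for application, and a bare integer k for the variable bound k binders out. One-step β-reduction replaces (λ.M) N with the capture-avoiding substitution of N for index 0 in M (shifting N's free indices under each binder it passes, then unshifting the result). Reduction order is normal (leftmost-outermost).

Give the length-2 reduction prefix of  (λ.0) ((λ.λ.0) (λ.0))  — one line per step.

  start: (λ.0) ((λ.λ.0) (λ.0))
  →1  (λ.λ.0) (λ.0)
  →2  λ.0

Answer: after 2 steps: λ.0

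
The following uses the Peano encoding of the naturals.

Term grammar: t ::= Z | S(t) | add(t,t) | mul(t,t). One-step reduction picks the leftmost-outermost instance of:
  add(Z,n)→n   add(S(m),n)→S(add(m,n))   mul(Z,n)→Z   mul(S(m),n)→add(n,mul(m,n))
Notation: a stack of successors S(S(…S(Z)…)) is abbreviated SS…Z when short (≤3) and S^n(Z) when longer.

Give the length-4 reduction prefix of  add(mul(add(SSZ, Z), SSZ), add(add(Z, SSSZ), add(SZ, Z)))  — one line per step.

  start: add(mul(add(SSZ, Z), SSZ), add(add(Z, SSSZ), add(SZ, Z)))
  step 1: add(mul(S(add(SZ, Z)), SSZ), add(add(Z, SSSZ), add(SZ, Z)))
  step 2: add(add(SSZ, mul(add(SZ, Z), SSZ)), add(add(Z, SSSZ), add(SZ, Z)))
  step 3: add(S(add(SZ, mul(add(SZ, Z), SSZ))), add(add(Z, SSSZ), add(SZ, Z)))
  step 4: S(add(add(SZ, mul(add(SZ, Z), SSZ)), add(add(Z, SSSZ), add(SZ, Z))))

Answer: after 4 steps: S(add(add(SZ, mul(add(SZ, Z), SSZ)), add(add(Z, SSSZ), add(SZ, Z))))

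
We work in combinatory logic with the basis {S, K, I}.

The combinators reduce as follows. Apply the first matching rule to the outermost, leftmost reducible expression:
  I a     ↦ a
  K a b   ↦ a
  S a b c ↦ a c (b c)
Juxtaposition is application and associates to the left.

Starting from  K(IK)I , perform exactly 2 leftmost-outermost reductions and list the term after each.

  start: K(IK)I
  →1  IK
  →2  K

Answer: after 2 steps: K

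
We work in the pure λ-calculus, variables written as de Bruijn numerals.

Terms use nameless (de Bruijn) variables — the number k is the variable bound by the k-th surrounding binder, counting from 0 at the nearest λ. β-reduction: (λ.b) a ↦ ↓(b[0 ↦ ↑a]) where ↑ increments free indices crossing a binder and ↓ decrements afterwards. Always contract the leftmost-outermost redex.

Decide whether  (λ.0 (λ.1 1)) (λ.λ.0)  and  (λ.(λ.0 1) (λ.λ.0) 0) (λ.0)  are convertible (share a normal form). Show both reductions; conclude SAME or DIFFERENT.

Answer: SAME — A ⇓ λ.0, B ⇓ λ.0

Derivation:
Term A:
  start: (λ.0 (λ.1 1)) (λ.λ.0)
  step 1: (λ.λ.0) (λ.(λ.λ.0) (λ.λ.0))
  step 2: λ.0

Term B:
  start: (λ.(λ.0 1) (λ.λ.0) 0) (λ.0)
  step 1: (λ.0 (λ.0)) (λ.λ.0) (λ.0)
  step 2: (λ.λ.0) (λ.0) (λ.0)
  step 3: (λ.0) (λ.0)
  step 4: λ.0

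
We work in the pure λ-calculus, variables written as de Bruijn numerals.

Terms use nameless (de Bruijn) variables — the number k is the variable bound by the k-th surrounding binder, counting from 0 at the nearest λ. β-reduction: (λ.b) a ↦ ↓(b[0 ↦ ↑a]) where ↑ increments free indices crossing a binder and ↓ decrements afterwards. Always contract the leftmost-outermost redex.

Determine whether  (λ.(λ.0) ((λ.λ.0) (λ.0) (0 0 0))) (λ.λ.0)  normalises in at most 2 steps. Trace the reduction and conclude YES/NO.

  start: (λ.(λ.0) ((λ.λ.0) (λ.0) (0 0 0))) (λ.λ.0)
  [1] (λ.0) ((λ.λ.0) (λ.0) ((λ.λ.0) (λ.λ.0) (λ.λ.0)))
  [2] (λ.λ.0) (λ.0) ((λ.λ.0) (λ.λ.0) (λ.λ.0))

Answer: NO — after 2 steps the term is (λ.λ.0) (λ.0) ((λ.λ.0) (λ.λ.0) (λ.λ.0)), not yet normal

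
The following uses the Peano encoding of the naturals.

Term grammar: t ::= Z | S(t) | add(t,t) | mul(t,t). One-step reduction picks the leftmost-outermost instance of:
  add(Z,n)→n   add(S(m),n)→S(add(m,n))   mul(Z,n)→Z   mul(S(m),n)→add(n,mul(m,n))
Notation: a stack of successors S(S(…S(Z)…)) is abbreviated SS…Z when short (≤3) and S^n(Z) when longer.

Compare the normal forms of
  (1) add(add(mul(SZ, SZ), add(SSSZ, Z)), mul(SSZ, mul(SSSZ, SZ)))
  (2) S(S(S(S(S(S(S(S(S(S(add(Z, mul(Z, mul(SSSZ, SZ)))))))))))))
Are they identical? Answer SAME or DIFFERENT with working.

Answer: SAME — A ⇓ S^10(Z), B ⇓ S^10(Z)

Reduction:
Term A:
  start: add(add(mul(SZ, SZ), add(SSSZ, Z)), mul(SSZ, mul(SSSZ, SZ)))
  →1  add(add(add(SZ, mul(Z, SZ)), add(SSSZ, Z)), mul(SSZ, mul(SSSZ, SZ)))
  →2  add(add(S(add(Z, mul(Z, SZ))), add(SSSZ, Z)), mul(SSZ, mul(SSSZ, SZ)))
  →3  add(S(add(add(Z, mul(Z, SZ)), add(SSSZ, Z))), mul(SSZ, mul(SSSZ, SZ)))
  →4  S(add(add(add(Z, mul(Z, SZ)), add(SSSZ, Z)), mul(SSZ, mul(SSSZ, SZ))))
  →5  S(add(add(mul(Z, SZ), add(SSSZ, Z)), mul(SSZ, mul(SSSZ, SZ))))
  →6  S(add(add(Z, add(SSSZ, Z)), mul(SSZ, mul(SSSZ, SZ))))
  →7  S(add(add(SSSZ, Z), mul(SSZ, mul(SSSZ, SZ))))
  →8  S(add(S(add(SSZ, Z)), mul(SSZ, mul(SSSZ, SZ))))
  →9  S(S(add(add(SSZ, Z), mul(SSZ, mul(SSSZ, SZ)))))
  →10  S(S(add(S(add(SZ, Z)), mul(SSZ, mul(SSSZ, SZ)))))
  →11  S(S(S(add(add(SZ, Z), mul(SSZ, mul(SSSZ, SZ))))))
  →12  S(S(S(add(S(add(Z, Z)), mul(SSZ, mul(SSSZ, SZ))))))
  →13  S(S(S(S(add(add(Z, Z), mul(SSZ, mul(SSSZ, SZ)))))))
  →14  S(S(S(S(add(Z, mul(SSZ, mul(SSSZ, SZ)))))))
  →15  S(S(S(S(mul(SSZ, mul(SSSZ, SZ))))))
  →16  S(S(S(S(add(mul(SSSZ, SZ), mul(SZ, mul(SSSZ, SZ)))))))
  →17  S(S(S(S(add(add(SZ, mul(SSZ, SZ)), mul(SZ, mul(SSSZ, SZ)))))))
  →18  S(S(S(S(add(S(add(Z, mul(SSZ, SZ))), mul(SZ, mul(SSSZ, SZ)))))))
  →19  S(S(S(S(S(add(add(Z, mul(SSZ, SZ)), mul(SZ, mul(SSSZ, SZ))))))))
  →20  S(S(S(S(S(add(mul(SSZ, SZ), mul(SZ, mul(SSSZ, SZ))))))))
  →21  S(S(S(S(S(add(add(SZ, mul(SZ, SZ)), mul(SZ, mul(SSSZ, SZ))))))))
  →22  S(S(S(S(S(add(S(add(Z, mul(SZ, SZ))), mul(SZ, mul(SSSZ, SZ))))))))
  →23  S(S(S(S(S(S(add(add(Z, mul(SZ, SZ)), mul(SZ, mul(SSSZ, SZ)))))))))
  →24  S(S(S(S(S(S(add(mul(SZ, SZ), mul(SZ, mul(SSSZ, SZ)))))))))
  →25  S(S(S(S(S(S(add(add(SZ, mul(Z, SZ)), mul(SZ, mul(SSSZ, SZ)))))))))
  →26  S(S(S(S(S(S(add(S(add(Z, mul(Z, SZ))), mul(SZ, mul(SSSZ, SZ)))))))))
  →27  S(S(S(S(S(S(S(add(add(Z, mul(Z, SZ)), mul(SZ, mul(SSSZ, SZ))))))))))
  →28  S(S(S(S(S(S(S(add(mul(Z, SZ), mul(SZ, mul(SSSZ, SZ))))))))))
  →29  S(S(S(S(S(S(S(add(Z, mul(SZ, mul(SSSZ, SZ))))))))))
  →30  S(S(S(S(S(S(S(mul(SZ, mul(SSSZ, SZ)))))))))
  →31  S(S(S(S(S(S(S(add(mul(SSSZ, SZ), mul(Z, mul(SSSZ, SZ))))))))))
  →32  S(S(S(S(S(S(S(add(add(SZ, mul(SSZ, SZ)), mul(Z, mul(SSSZ, SZ))))))))))
  →33  S(S(S(S(S(S(S(add(S(add(Z, mul(SSZ, SZ))), mul(Z, mul(SSSZ, SZ))))))))))
  →34  S(S(S(S(S(S(S(S(add(add(Z, mul(SSZ, SZ)), mul(Z, mul(SSSZ, SZ)))))))))))
  →35  S(S(S(S(S(S(S(S(add(mul(SSZ, SZ), mul(Z, mul(SSSZ, SZ)))))))))))
  →36  S(S(S(S(S(S(S(S(add(add(SZ, mul(SZ, SZ)), mul(Z, mul(SSSZ, SZ)))))))))))
  →37  S(S(S(S(S(S(S(S(add(S(add(Z, mul(SZ, SZ))), mul(Z, mul(SSSZ, SZ)))))))))))
  →38  S(S(S(S(S(S(S(S(S(add(add(Z, mul(SZ, SZ)), mul(Z, mul(SSSZ, SZ))))))))))))
  →39  S(S(S(S(S(S(S(S(S(add(mul(SZ, SZ), mul(Z, mul(SSSZ, SZ))))))))))))
  →40  S(S(S(S(S(S(S(S(S(add(add(SZ, mul(Z, SZ)), mul(Z, mul(SSSZ, SZ))))))))))))
  →41  S(S(S(S(S(S(S(S(S(add(S(add(Z, mul(Z, SZ))), mul(Z, mul(SSSZ, SZ))))))))))))
  →42  S(S(S(S(S(S(S(S(S(S(add(add(Z, mul(Z, SZ)), mul(Z, mul(SSSZ, SZ)))))))))))))
  →43  S(S(S(S(S(S(S(S(S(S(add(mul(Z, SZ), mul(Z, mul(SSSZ, SZ)))))))))))))
  →44  S(S(S(S(S(S(S(S(S(S(add(Z, mul(Z, mul(SSSZ, SZ)))))))))))))
  →45  S(S(S(S(S(S(S(S(S(S(mul(Z, mul(SSSZ, SZ))))))))))))
  →46  S^10(Z)

Term B:
  start: S(S(S(S(S(S(S(S(S(S(add(Z, mul(Z, mul(SSSZ, SZ)))))))))))))
  →1  S(S(S(S(S(S(S(S(S(S(mul(Z, mul(SSSZ, SZ))))))))))))
  →2  S^10(Z)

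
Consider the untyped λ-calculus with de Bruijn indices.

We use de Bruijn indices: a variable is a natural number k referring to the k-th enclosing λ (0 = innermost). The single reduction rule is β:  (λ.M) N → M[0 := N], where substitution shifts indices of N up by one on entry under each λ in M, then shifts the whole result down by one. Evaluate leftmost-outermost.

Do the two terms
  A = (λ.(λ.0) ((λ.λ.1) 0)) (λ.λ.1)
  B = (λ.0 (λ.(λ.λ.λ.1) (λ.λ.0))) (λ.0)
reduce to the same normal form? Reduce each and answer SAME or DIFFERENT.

Answer: SAME — A ⇓ λ.λ.λ.1, B ⇓ λ.λ.λ.1

Reduction:
Term A:
  start: (λ.(λ.0) ((λ.λ.1) 0)) (λ.λ.1)
  step 1: (λ.0) ((λ.λ.1) (λ.λ.1))
  step 2: (λ.λ.1) (λ.λ.1)
  step 3: λ.λ.λ.1

Term B:
  start: (λ.0 (λ.(λ.λ.λ.1) (λ.λ.0))) (λ.0)
  step 1: (λ.0) (λ.(λ.λ.λ.1) (λ.λ.0))
  step 2: λ.(λ.λ.λ.1) (λ.λ.0)
  step 3: λ.λ.λ.1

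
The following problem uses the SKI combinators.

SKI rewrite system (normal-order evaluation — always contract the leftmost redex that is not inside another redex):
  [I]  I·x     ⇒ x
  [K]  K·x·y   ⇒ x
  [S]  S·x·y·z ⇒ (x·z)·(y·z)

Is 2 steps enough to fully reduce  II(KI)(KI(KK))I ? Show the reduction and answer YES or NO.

Answer: NO — after 2 steps the term is KI(KI(KK))I, not yet normal

Working:
  start: II(KI)(KI(KK))I
  step 1: I(KI)(KI(KK))I
  step 2: KI(KI(KK))I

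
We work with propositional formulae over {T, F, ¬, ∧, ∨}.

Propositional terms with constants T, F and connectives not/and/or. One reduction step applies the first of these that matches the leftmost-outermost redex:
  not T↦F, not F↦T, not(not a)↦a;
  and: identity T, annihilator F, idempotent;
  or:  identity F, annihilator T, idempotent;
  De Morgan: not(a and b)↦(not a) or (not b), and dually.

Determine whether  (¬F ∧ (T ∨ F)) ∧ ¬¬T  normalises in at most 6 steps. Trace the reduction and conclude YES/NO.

Answer: YES — reaches normal form T in 5 ≤ 6 steps

Derivation:
  start: (¬F ∧ (T ∨ F)) ∧ ¬¬T
  [1] (T ∧ (T ∨ F)) ∧ ¬¬T
  [2] (T ∨ F) ∧ ¬¬T
  [3] T ∧ ¬¬T
  [4] ¬¬T
  [5] T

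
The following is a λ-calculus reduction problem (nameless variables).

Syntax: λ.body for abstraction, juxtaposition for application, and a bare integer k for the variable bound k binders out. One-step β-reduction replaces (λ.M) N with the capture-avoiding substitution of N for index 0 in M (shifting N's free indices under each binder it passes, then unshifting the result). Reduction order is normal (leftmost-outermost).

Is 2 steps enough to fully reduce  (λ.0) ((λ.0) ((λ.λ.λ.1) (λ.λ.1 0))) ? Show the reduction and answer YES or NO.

Answer: NO — after 2 steps the term is (λ.λ.λ.1) (λ.λ.1 0), not yet normal

Working:
  start: (λ.0) ((λ.0) ((λ.λ.λ.1) (λ.λ.1 0)))
  [1] (λ.0) ((λ.λ.λ.1) (λ.λ.1 0))
  [2] (λ.λ.λ.1) (λ.λ.1 0)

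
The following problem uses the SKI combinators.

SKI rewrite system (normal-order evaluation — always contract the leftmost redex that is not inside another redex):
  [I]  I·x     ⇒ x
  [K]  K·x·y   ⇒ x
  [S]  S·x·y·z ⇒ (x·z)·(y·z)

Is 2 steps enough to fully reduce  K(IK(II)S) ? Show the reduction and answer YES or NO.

  start: K(IK(II)S)
  →1  K(K(II)S)
  →2  K(II)

Answer: NO — after 2 steps the term is K(II), not yet normal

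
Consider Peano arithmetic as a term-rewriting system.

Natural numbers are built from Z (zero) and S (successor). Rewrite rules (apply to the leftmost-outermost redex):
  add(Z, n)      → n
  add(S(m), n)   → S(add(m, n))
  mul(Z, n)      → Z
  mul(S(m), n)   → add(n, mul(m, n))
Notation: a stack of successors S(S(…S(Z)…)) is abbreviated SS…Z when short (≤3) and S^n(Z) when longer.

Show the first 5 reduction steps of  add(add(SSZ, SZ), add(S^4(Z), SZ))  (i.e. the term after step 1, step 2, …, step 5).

  start: add(add(SSZ, SZ), add(S^4(Z), SZ))
  step 1: add(S(add(SZ, SZ)), add(S^4(Z), SZ))
  step 2: S(add(add(SZ, SZ), add(S^4(Z), SZ)))
  step 3: S(add(S(add(Z, SZ)), add(S^4(Z), SZ)))
  step 4: S(S(add(add(Z, SZ), add(S^4(Z), SZ))))
  step 5: S(S(add(SZ, add(S^4(Z), SZ))))

Answer: after 5 steps: S(S(add(SZ, add(S^4(Z), SZ))))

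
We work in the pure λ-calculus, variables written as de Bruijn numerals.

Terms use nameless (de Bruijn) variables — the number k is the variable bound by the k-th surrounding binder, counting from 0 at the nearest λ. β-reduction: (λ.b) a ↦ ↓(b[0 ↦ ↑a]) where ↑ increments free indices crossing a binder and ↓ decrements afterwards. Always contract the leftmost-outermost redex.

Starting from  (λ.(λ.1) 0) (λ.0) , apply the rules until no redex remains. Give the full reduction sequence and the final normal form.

Answer: normal form = λ.0  (in 2 steps)

Reduction:
  start: (λ.(λ.1) 0) (λ.0)
  step 1: (λ.λ.0) (λ.0)
  step 2: λ.0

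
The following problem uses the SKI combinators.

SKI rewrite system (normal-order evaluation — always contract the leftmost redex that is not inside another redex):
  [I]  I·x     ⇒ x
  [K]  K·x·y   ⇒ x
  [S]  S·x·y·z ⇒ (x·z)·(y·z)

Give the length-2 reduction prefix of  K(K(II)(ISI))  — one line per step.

Answer: after 2 steps: KI

Reduction:
  start: K(K(II)(ISI))
  step 1: K(II)
  step 2: KI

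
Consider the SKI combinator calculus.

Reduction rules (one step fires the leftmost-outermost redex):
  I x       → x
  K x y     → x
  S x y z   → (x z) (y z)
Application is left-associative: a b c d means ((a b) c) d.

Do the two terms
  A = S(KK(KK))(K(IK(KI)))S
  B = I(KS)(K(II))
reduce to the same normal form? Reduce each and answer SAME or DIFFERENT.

Term A:
  start: S(KK(KK))(K(IK(KI)))S
  [1] KK(KK)S(K(IK(KI))S)
  [2] KS(K(IK(KI))S)
  [3] S

Term B:
  start: I(KS)(K(II))
  [1] KS(K(II))
  [2] S

Answer: SAME — A ⇓ S, B ⇓ S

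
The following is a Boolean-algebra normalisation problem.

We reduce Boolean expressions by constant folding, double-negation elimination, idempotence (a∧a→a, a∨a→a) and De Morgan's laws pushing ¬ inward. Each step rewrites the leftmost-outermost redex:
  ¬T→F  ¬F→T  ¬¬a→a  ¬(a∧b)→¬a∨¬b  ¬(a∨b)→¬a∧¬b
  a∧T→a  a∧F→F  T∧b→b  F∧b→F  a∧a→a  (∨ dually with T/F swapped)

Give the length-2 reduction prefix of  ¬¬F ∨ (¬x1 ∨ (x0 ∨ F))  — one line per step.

Answer: after 2 steps: ¬x1 ∨ (x0 ∨ F)

Reduction:
  start: ¬¬F ∨ (¬x1 ∨ (x0 ∨ F))
  →1  F ∨ (¬x1 ∨ (x0 ∨ F))
  →2  ¬x1 ∨ (x0 ∨ F)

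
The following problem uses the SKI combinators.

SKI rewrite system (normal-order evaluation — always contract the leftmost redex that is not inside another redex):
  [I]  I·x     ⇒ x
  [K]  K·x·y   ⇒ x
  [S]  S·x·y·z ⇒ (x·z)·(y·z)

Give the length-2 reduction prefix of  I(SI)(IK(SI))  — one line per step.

Answer: after 2 steps: SI(K(SI))

Reduction:
  start: I(SI)(IK(SI))
  →1  SI(IK(SI))
  →2  SI(K(SI))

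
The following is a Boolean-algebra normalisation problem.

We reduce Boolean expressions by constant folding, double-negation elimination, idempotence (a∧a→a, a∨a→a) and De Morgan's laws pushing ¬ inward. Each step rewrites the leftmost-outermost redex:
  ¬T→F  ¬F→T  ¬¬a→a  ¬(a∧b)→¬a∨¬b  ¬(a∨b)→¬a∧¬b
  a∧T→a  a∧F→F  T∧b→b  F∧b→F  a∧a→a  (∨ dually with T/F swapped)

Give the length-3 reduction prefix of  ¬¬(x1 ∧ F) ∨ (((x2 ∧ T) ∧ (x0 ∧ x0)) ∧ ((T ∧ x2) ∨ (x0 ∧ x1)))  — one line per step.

Answer: after 3 steps: ((x2 ∧ T) ∧ (x0 ∧ x0)) ∧ ((T ∧ x2) ∨ (x0 ∧ x1))

Working:
  start: ¬¬(x1 ∧ F) ∨ (((x2 ∧ T) ∧ (x0 ∧ x0)) ∧ ((T ∧ x2) ∨ (x0 ∧ x1)))
  →1  (x1 ∧ F) ∨ (((x2 ∧ T) ∧ (x0 ∧ x0)) ∧ ((T ∧ x2) ∨ (x0 ∧ x1)))
  →2  F ∨ (((x2 ∧ T) ∧ (x0 ∧ x0)) ∧ ((T ∧ x2) ∨ (x0 ∧ x1)))
  →3  ((x2 ∧ T) ∧ (x0 ∧ x0)) ∧ ((T ∧ x2) ∨ (x0 ∧ x1))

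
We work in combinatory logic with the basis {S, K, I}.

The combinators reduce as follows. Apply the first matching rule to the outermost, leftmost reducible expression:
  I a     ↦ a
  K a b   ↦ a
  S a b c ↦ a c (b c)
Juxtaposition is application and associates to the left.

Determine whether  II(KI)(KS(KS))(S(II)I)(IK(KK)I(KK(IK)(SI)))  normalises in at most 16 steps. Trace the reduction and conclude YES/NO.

  start: II(KI)(KS(KS))(S(II)I)(IK(KK)I(KK(IK)(SI)))
  →1  I(KI)(KS(KS))(S(II)I)(IK(KK)I(KK(IK)(SI)))
  →2  KI(KS(KS))(S(II)I)(IK(KK)I(KK(IK)(SI)))
  →3  I(S(II)I)(IK(KK)I(KK(IK)(SI)))
  →4  S(II)I(IK(KK)I(KK(IK)(SI)))
  →5  II(IK(KK)I(KK(IK)(SI)))(I(IK(KK)I(KK(IK)(SI))))
  →6  I(IK(KK)I(KK(IK)(SI)))(I(IK(KK)I(KK(IK)(SI))))
  →7  IK(KK)I(KK(IK)(SI))(I(IK(KK)I(KK(IK)(SI))))
  →8  K(KK)I(KK(IK)(SI))(I(IK(KK)I(KK(IK)(SI))))
  →9  KK(KK(IK)(SI))(I(IK(KK)I(KK(IK)(SI))))
  →10  K(I(IK(KK)I(KK(IK)(SI))))
  →11  K(IK(KK)I(KK(IK)(SI)))
  →12  K(K(KK)I(KK(IK)(SI)))
  →13  K(KK(KK(IK)(SI)))
  →14  KK

Answer: YES — reaches normal form KK in 14 ≤ 16 steps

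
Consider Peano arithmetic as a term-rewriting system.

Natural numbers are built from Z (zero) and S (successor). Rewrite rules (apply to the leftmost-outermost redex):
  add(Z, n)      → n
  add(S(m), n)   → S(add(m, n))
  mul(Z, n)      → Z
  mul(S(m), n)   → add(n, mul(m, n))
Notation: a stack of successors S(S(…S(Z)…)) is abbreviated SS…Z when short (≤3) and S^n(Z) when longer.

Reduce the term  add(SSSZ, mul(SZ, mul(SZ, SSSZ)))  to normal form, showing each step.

Answer: normal form = S^6(Z)  (in 16 steps)

Reduction:
  start: add(SSSZ, mul(SZ, mul(SZ, SSSZ)))
  [1] S(add(SSZ, mul(SZ, mul(SZ, SSSZ))))
  [2] S(S(add(SZ, mul(SZ, mul(SZ, SSSZ)))))
  [3] S(S(S(add(Z, mul(SZ, mul(SZ, SSSZ))))))
  [4] S(S(S(mul(SZ, mul(SZ, SSSZ)))))
  [5] S(S(S(add(mul(SZ, SSSZ), mul(Z, mul(SZ, SSSZ))))))
  [6] S(S(S(add(add(SSSZ, mul(Z, SSSZ)), mul(Z, mul(SZ, SSSZ))))))
  [7] S(S(S(add(S(add(SSZ, mul(Z, SSSZ))), mul(Z, mul(SZ, SSSZ))))))
  [8] S(S(S(S(add(add(SSZ, mul(Z, SSSZ)), mul(Z, mul(SZ, SSSZ)))))))
  [9] S(S(S(S(add(S(add(SZ, mul(Z, SSSZ))), mul(Z, mul(SZ, SSSZ)))))))
  [10] S(S(S(S(S(add(add(SZ, mul(Z, SSSZ)), mul(Z, mul(SZ, SSSZ))))))))
  [11] S(S(S(S(S(add(S(add(Z, mul(Z, SSSZ))), mul(Z, mul(SZ, SSSZ))))))))
  [12] S(S(S(S(S(S(add(add(Z, mul(Z, SSSZ)), mul(Z, mul(SZ, SSSZ)))))))))
  [13] S(S(S(S(S(S(add(mul(Z, SSSZ), mul(Z, mul(SZ, SSSZ)))))))))
  [14] S(S(S(S(S(S(add(Z, mul(Z, mul(SZ, SSSZ)))))))))
  [15] S(S(S(S(S(S(mul(Z, mul(SZ, SSSZ))))))))
  [16] S^6(Z)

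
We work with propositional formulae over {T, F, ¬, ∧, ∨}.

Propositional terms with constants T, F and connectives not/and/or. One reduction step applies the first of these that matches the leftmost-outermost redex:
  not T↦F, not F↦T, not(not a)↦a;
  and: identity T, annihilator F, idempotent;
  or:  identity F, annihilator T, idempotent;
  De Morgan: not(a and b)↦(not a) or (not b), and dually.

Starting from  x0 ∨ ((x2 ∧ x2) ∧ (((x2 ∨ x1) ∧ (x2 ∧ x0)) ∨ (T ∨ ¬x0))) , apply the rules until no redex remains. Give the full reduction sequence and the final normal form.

  start: x0 ∨ ((x2 ∧ x2) ∧ (((x2 ∨ x1) ∧ (x2 ∧ x0)) ∨ (T ∨ ¬x0)))
  step 1: x0 ∨ (x2 ∧ (((x2 ∨ x1) ∧ (x2 ∧ x0)) ∨ (T ∨ ¬x0)))
  step 2: x0 ∨ (x2 ∧ (((x2 ∨ x1) ∧ (x2 ∧ x0)) ∨ T))
  step 3: x0 ∨ (x2 ∧ T)
  step 4: x0 ∨ x2

Answer: normal form = x0 ∨ x2  (in 4 steps)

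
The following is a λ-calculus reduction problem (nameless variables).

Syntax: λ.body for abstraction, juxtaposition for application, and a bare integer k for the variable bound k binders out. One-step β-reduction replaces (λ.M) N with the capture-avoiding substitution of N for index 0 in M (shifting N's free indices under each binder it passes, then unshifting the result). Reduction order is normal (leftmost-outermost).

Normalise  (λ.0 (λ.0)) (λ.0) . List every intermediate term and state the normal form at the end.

Answer: normal form = λ.0  (in 2 steps)

Derivation:
  start: (λ.0 (λ.0)) (λ.0)
  step 1: (λ.0) (λ.0)
  step 2: λ.0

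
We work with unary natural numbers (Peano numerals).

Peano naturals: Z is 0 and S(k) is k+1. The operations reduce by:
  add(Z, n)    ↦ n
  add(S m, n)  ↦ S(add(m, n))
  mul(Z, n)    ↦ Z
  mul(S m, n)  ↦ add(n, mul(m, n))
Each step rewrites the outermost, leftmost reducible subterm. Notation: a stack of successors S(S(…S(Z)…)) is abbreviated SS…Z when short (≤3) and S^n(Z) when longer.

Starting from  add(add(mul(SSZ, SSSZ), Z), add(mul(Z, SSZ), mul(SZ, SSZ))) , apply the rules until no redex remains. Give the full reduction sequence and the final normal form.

Answer: normal form = S^8(Z)  (in 32 steps)

Derivation:
  start: add(add(mul(SSZ, SSSZ), Z), add(mul(Z, SSZ), mul(SZ, SSZ)))
  [1] add(add(add(SSSZ, mul(SZ, SSSZ)), Z), add(mul(Z, SSZ), mul(SZ, SSZ)))
  [2] add(add(S(add(SSZ, mul(SZ, SSSZ))), Z), add(mul(Z, SSZ), mul(SZ, SSZ)))
  [3] add(S(add(add(SSZ, mul(SZ, SSSZ)), Z)), add(mul(Z, SSZ), mul(SZ, SSZ)))
  [4] S(add(add(add(SSZ, mul(SZ, SSSZ)), Z), add(mul(Z, SSZ), mul(SZ, SSZ))))
  [5] S(add(add(S(add(SZ, mul(SZ, SSSZ))), Z), add(mul(Z, SSZ), mul(SZ, SSZ))))
  [6] S(add(S(add(add(SZ, mul(SZ, SSSZ)), Z)), add(mul(Z, SSZ), mul(SZ, SSZ))))
  [7] S(S(add(add(add(SZ, mul(SZ, SSSZ)), Z), add(mul(Z, SSZ), mul(SZ, SSZ)))))
  [8] S(S(add(add(S(add(Z, mul(SZ, SSSZ))), Z), add(mul(Z, SSZ), mul(SZ, SSZ)))))
  [9] S(S(add(S(add(add(Z, mul(SZ, SSSZ)), Z)), add(mul(Z, SSZ), mul(SZ, SSZ)))))
  [10] S(S(S(add(add(add(Z, mul(SZ, SSSZ)), Z), add(mul(Z, SSZ), mul(SZ, SSZ))))))
  [11] S(S(S(add(add(mul(SZ, SSSZ), Z), add(mul(Z, SSZ), mul(SZ, SSZ))))))
  [12] S(S(S(add(add(add(SSSZ, mul(Z, SSSZ)), Z), add(mul(Z, SSZ), mul(SZ, SSZ))))))
  [13] S(S(S(add(add(S(add(SSZ, mul(Z, SSSZ))), Z), add(mul(Z, SSZ), mul(SZ, SSZ))))))
  [14] S(S(S(add(S(add(add(SSZ, mul(Z, SSSZ)), Z)), add(mul(Z, SSZ), mul(SZ, SSZ))))))
  [15] S(S(S(S(add(add(add(SSZ, mul(Z, SSSZ)), Z), add(mul(Z, SSZ), mul(SZ, SSZ)))))))
  [16] S(S(S(S(add(add(S(add(SZ, mul(Z, SSSZ))), Z), add(mul(Z, SSZ), mul(SZ, SSZ)))))))
  [17] S(S(S(S(add(S(add(add(SZ, mul(Z, SSSZ)), Z)), add(mul(Z, SSZ), mul(SZ, SSZ)))))))
  [18] S(S(S(S(S(add(add(add(SZ, mul(Z, SSSZ)), Z), add(mul(Z, SSZ), mul(SZ, SSZ))))))))
  [19] S(S(S(S(S(add(add(S(add(Z, mul(Z, SSSZ))), Z), add(mul(Z, SSZ), mul(SZ, SSZ))))))))
  [20] S(S(S(S(S(add(S(add(add(Z, mul(Z, SSSZ)), Z)), add(mul(Z, SSZ), mul(SZ, SSZ))))))))
  [21] S(S(S(S(S(S(add(add(add(Z, mul(Z, SSSZ)), Z), add(mul(Z, SSZ), mul(SZ, SSZ)))))))))
  [22] S(S(S(S(S(S(add(add(mul(Z, SSSZ), Z), add(mul(Z, SSZ), mul(SZ, SSZ)))))))))
  [23] S(S(S(S(S(S(add(add(Z, Z), add(mul(Z, SSZ), mul(SZ, SSZ)))))))))
  [24] S(S(S(S(S(S(add(Z, add(mul(Z, SSZ), mul(SZ, SSZ)))))))))
  [25] S(S(S(S(S(S(add(mul(Z, SSZ), mul(SZ, SSZ))))))))
  [26] S(S(S(S(S(S(add(Z, mul(SZ, SSZ))))))))
  [27] S(S(S(S(S(S(mul(SZ, SSZ)))))))
  [28] S(S(S(S(S(S(add(SSZ, mul(Z, SSZ))))))))
  [29] S(S(S(S(S(S(S(add(SZ, mul(Z, SSZ)))))))))
  [30] S(S(S(S(S(S(S(S(add(Z, mul(Z, SSZ))))))))))
  [31] S(S(S(S(S(S(S(S(mul(Z, SSZ)))))))))
  [32] S^8(Z)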